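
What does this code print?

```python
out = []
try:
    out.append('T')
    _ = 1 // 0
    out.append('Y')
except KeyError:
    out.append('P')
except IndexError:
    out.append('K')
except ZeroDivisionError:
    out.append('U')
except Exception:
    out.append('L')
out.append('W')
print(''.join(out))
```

Execution trace: 'T' (try body) → 'U' (except ZeroDivisionError) → 'W' (after the try/except). Output: TUW

Answer: TUW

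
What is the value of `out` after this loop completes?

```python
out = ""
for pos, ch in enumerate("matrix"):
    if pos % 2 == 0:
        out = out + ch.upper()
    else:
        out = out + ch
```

Uppercase even positions in 'matrix'
`out` takes the values: "" → "M" → "Ma" → "MaT" → "MaTr" → "MaTrI" → "MaTrIx"

Answer: "MaTrIx"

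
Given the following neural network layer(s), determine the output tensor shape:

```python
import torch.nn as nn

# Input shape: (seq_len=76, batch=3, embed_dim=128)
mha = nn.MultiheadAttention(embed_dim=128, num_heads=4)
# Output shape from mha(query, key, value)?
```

Input: (76, 3, 128) -> Output: (76, 3, 128)

Answer: (76, 3, 128)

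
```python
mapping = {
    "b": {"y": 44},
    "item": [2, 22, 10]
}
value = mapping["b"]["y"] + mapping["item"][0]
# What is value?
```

Trace:
`mapping = { ...` → mapping = {'b': {'y': 44}, 'item': [2, 22, 10]}
`value = mapping["b"]["y"] + mapping["item"][0]` → value = 46
So value = 46

Answer: 46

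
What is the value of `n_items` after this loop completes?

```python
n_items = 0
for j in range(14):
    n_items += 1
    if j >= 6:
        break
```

Loop breaks when j reaches 6, n_items is 7
`n_items` takes the values: 0 → 1 → 2 → 3 → 4 → 5 → 6 → 7

Answer: 7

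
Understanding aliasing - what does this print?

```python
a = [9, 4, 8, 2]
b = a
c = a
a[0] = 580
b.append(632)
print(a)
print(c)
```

Key concept: multiple aliases.
Step by step:
`a = [9, 4, 8, 2]` → a = [9, 4, 8, 2]
`b = a` → b = [9, 4, 8, 2] (same object as a)
`c = a` → c = [9, 4, 8, 2] (same object as a, b)
`a[0] = 580` → a = [580, 4, 8, 2] (same object as b, c); b = [580, 4, 8, 2] (same object as a, c); c = [580, 4, 8, 2] (same object as a, b)
`b.append(632)` → a = [580, 4, 8, 2, 632] (same object as b, c); b = [580, 4, 8, 2, 632] (same object as a, c); c = [580, 4, 8, 2, 632] (same object as a, b)
`print(a)` → prints [580, 4, 8, 2, 632]
`print(c)` → prints [580, 4, 8, 2, 632]

Answer:
[580, 4, 8, 2, 632]
[580, 4, 8, 2, 632]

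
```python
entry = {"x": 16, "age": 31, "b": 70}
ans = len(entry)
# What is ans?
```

Trace:
`entry = {"x": 16, "age": 31, "b": 70}` → entry = {'x': 16, 'age': 31, 'b': 70}
`ans = len(entry)` → ans = 3
So ans = 3

Answer: 3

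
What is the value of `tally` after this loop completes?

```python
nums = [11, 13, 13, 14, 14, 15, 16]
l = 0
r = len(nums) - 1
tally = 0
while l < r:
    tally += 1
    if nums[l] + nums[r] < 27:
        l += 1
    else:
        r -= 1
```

Steps to find pair summing to 27
`tally` takes the values: 0 → 1 → 2 → 3 → 4 → 5 → 6

Answer: 6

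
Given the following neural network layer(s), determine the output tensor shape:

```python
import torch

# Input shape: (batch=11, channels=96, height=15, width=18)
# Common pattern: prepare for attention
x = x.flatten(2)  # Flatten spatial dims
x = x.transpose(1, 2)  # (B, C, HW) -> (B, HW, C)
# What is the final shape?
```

Input: (11, 96, 15, 18) -> after flatten(2): (11, 96, 270) -> Output: (11, 270, 96)

Answer: (11, 270, 96)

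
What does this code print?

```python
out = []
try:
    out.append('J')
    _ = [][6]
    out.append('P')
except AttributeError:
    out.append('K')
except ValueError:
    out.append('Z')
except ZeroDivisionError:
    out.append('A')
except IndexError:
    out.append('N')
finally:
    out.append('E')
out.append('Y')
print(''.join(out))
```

Execution trace: 'J' (try body) → 'N' (except IndexError) → 'E' (finally) → 'Y' (after the try/except). Output: JNEY

Answer: JNEY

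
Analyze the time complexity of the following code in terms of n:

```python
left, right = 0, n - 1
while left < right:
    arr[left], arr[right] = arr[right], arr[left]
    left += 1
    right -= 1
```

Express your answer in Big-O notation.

This is In-place array reversal. Time complexity: O(n).

Answer: O(n)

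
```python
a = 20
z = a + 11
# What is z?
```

Trace:
`a = 20` → a = 20
`z = a + 11` → z = 31
So z = 31

Answer: 31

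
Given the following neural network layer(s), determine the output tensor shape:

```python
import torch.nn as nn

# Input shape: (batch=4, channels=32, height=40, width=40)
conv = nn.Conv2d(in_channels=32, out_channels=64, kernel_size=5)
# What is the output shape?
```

Input: (4, 32, 40, 40) -> Output: (4, 64, 36, 36)

Answer: (4, 64, 36, 36)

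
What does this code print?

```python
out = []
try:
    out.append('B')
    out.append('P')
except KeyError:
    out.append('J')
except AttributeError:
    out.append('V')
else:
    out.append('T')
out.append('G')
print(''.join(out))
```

Execution trace: 'B' (try body) → 'P' (try body, no exception) → 'T' (else) → 'G' (after the try/except). Output: BPTG

Answer: BPTG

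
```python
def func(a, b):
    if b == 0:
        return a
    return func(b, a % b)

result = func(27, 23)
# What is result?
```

func(27, 23) -> func(23, 4) -> func(4, 3) -> func(3, 1) -> func(1, 0) -> 1

Answer: 1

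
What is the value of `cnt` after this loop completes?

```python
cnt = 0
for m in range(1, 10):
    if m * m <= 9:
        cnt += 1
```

Count numbers where m² ≤ 9
`cnt` takes the values: 0 → 1 → 2 → 3

Answer: 3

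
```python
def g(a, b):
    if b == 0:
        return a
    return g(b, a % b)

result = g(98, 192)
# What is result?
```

g(98, 192) -> g(192, 98) -> g(98, 94) -> g(94, 4) -> g(4, 2) -> g(2, 0) -> 2

Answer: 2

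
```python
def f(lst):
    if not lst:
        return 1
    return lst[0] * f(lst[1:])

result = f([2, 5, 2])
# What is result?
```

Product over [2, 5, 2] = 2 * 5 * 2 = 20

Answer: 20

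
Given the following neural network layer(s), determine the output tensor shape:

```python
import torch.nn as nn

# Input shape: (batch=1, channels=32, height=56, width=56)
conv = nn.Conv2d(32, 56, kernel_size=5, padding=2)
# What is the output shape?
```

Input: (1, 32, 56, 56) -> Output: (1, 56, 56, 56)

Answer: (1, 56, 56, 56)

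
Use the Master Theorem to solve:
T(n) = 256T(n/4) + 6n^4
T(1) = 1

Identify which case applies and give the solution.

a=256, b=4, f(n)=6n^4. log_4(256) = 4. Since c=4 = 4, Case 2 applies: T(n) = Θ(n^log_b(a) · log n) = O(n^4 log n).

Answer: O(n^4 log n) - Case 2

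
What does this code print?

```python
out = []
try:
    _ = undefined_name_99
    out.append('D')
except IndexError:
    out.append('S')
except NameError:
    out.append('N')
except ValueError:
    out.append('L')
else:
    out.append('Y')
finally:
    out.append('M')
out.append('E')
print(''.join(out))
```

Execution trace: 'N' (except NameError) → 'M' (finally) → 'E' (after the try/except). Output: NME

Answer: NME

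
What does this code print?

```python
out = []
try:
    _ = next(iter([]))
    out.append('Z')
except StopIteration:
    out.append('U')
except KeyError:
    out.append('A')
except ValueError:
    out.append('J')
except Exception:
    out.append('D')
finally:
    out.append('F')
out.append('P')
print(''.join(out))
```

Execution trace: 'U' (except StopIteration) → 'F' (finally) → 'P' (after the try/except). Output: UFP

Answer: UFP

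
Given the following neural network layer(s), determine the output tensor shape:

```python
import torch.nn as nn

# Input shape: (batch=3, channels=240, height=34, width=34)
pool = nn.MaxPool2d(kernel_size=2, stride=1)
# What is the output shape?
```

Input: (3, 240, 34, 34) -> Output: (3, 240, 33, 33)

Answer: (3, 240, 33, 33)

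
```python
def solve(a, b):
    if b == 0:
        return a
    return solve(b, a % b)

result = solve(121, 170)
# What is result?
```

solve(121, 170) -> solve(170, 121) -> solve(121, 49) -> solve(49, 23) -> solve(23, 3) -> solve(3, 2) -> solve(2, 1) -> solve(1, 0) -> 1

Answer: 1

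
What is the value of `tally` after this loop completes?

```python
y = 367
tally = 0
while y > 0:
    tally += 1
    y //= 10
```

Count digits by repeated division by 10
`tally` takes the values: 0 → 1 → 2 → 3

Answer: 3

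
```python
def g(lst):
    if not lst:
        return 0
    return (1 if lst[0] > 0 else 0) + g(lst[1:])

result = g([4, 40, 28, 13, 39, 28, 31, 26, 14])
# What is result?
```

Count of positive elements in [4, 40, 28, 13, 39, 28, 31, 26, 14] = 9

Answer: 9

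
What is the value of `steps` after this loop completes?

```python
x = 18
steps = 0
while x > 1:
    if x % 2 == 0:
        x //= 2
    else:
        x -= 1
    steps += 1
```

Steps to reduce 18 to 1
`steps` takes the values: 0 → 1 → 2 → 3 → 4 → 5

Answer: 5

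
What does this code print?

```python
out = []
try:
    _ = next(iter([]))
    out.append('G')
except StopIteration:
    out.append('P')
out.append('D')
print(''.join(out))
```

Execution trace: 'P' (except StopIteration) → 'D' (after the try/except). Output: PD

Answer: PD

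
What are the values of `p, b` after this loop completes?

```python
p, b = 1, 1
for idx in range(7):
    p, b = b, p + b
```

Fibonacci: after 7 iterations
`p, b` takes the values: (1, 1) → (1, 2) → (2, 3) → (3, 5) → (5, 8) → (8, 13) → (13, 21) → (21, 34)

Answer: 21, 34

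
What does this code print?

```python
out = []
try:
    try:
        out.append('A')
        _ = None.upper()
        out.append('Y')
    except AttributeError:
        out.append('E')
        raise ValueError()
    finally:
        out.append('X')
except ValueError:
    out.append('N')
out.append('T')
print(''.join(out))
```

Execution trace: 'A' (inner try body) → 'E' (inner except AttributeError) → 'X' (inner finally) → 'N' (outer except ValueError) → 'T' (after the try/except). Output: AEXNT

Answer: AEXNT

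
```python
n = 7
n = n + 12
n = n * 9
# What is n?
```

Trace:
`n = 7` → n = 7
`n = n + 12` → n = 19
`n = n * 9` → n = 171
So n = 171

Answer: 171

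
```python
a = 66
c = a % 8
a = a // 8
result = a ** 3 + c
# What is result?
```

Trace:
`a = 66` → a = 66
`c = a % 8` → c = 2
`a = a // 8` → a = 8
`result = a ** 3 + c` → result = 514
So result = 514

Answer: 514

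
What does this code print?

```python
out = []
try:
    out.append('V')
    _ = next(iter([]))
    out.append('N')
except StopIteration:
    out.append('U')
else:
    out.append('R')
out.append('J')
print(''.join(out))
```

Execution trace: 'V' (try body) → 'U' (except StopIteration) → 'J' (after the try/except). Output: VUJ

Answer: VUJ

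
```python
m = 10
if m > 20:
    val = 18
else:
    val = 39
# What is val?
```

Trace:
`m = 10` → m = 10
`if m > 20: ...` → m > 20 is False, take else branch → val = 39
So val = 39

Answer: 39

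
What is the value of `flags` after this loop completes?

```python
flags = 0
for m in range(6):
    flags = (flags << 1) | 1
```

Build 6 consecutive 1-bits: 0b111111
`flags` takes the values: 0 → 1 → 3 → 7 → 15 → 31 → 63

Answer: 63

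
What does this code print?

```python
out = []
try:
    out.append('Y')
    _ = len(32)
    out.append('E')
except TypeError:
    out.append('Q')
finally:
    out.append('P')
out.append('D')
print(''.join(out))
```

Execution trace: 'Y' (try body) → 'Q' (except TypeError) → 'P' (finally) → 'D' (after the try/except). Output: YQPD

Answer: YQPD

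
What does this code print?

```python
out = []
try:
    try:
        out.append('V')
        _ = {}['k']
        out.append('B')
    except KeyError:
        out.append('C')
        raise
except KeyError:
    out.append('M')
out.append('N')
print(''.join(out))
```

Execution trace: 'V' (inner try body) → 'C' (inner except KeyError) → 'M' (outer except KeyError) → 'N' (after the try/except). Output: VCMN

Answer: VCMN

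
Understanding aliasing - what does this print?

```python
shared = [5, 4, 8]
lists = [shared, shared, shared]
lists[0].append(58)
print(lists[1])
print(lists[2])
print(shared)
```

Key concept: list of same reference.
Step by step:
`shared = [5, 4, 8]` → shared = [5, 4, 8]
`lists = [shared, shared, shared]` → lists = [[5, 4, 8], [5, 4, 8], [5, 4, 8]]
`lists[0].append(58)` → shared = [5, 4, 8, 58]; lists = [[5, 4, 8, 58], [5, 4, 8, 58], [5, 4, 8, 58]]
`print(lists[1])` → prints [5, 4, 8, 58]
`print(lists[2])` → prints [5, 4, 8, 58]
`print(shared)` → prints [5, 4, 8, 58]

Answer:
[5, 4, 8, 58]
[5, 4, 8, 58]
[5, 4, 8, 58]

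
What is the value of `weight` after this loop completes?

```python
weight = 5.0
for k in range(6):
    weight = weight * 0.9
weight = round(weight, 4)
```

Exponential decay: 5.0 * 0.9^6
`weight` takes the values: 5.0 → 4.5 → 4.05 → 3.645 → 3.2805 → 2.95245 → 2.657205 → 2.6572

Answer: 2.6572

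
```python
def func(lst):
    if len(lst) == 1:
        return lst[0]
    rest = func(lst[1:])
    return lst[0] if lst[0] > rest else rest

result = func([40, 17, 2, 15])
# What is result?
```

Recursive max over [40, 17, 2, 15] = 40

Answer: 40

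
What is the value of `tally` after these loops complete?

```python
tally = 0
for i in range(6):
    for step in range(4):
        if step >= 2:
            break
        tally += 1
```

Inner breaks at 2, outer runs 6 times
`tally` takes the values: 0 → 1 → 2 → 3 → 4 → 5 → 6 → 7 → 8 → 9 → 10 → 11 → 12

Answer: 12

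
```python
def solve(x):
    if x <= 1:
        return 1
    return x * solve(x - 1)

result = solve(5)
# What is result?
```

solve(5) = 5 * 4 * 3 * 2 * 1 = 120

Answer: 120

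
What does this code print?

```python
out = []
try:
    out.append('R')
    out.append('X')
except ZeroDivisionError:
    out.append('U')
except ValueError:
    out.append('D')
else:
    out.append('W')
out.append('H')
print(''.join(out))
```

Execution trace: 'R' (try body) → 'X' (try body, no exception) → 'W' (else) → 'H' (after the try/except). Output: RXWH

Answer: RXWH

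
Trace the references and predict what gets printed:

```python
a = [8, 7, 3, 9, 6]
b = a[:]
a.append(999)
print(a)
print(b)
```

Key concept: slice [:] creates copy.
Step by step:
`a = [8, 7, 3, 9, 6]` → a = [8, 7, 3, 9, 6]
`b = a[:]` → b = [8, 7, 3, 9, 6]
`a.append(999)` → a = [8, 7, 3, 9, 6, 999]
`print(a)` → prints [8, 7, 3, 9, 6, 999]
`print(b)` → prints [8, 7, 3, 9, 6]

Answer:
[8, 7, 3, 9, 6, 999]
[8, 7, 3, 9, 6]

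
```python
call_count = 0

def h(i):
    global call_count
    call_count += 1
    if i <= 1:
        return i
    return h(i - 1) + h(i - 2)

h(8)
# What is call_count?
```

Calls(i) = 1 + Calls(i-1) + Calls(i-2); Calls(0)=Calls(1)=1. For i=8 this gives 67.

Answer: 67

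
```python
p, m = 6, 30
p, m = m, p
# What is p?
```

Trace:
`p, m = 6, 30` → p = 6; m = 30
`p, m = m, p` → p = 30; m = 6
So p = 30

Answer: 30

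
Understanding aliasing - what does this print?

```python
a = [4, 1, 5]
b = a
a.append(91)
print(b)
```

Key concept: basic list aliasing.
Step by step:
`a = [4, 1, 5]` → a = [4, 1, 5]
`b = a` → b = [4, 1, 5] (same object as a)
`a.append(91)` → a = [4, 1, 5, 91] (same object as b); b = [4, 1, 5, 91] (same object as a)
`print(b)` → prints [4, 1, 5, 91]

Answer: [4, 1, 5, 91]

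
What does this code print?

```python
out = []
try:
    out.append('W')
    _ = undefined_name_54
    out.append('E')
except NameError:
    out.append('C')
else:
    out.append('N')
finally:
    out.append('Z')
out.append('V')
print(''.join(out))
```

Execution trace: 'W' (try body) → 'C' (except NameError) → 'Z' (finally) → 'V' (after the try/except). Output: WCZV

Answer: WCZV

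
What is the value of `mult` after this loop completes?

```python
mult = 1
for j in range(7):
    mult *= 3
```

3^7 = 2187
`mult` takes the values: 1 → 3 → 9 → 27 → 81 → 243 → 729 → 2187

Answer: 2187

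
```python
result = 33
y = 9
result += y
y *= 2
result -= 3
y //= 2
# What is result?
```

Trace:
`result = 33` → result = 33
`y = 9` → y = 9
`result += y` → result = 42
`y *= 2` → y = 18
`result -= 3` → result = 39
`y //= 2` → y = 9
So result = 39

Answer: 39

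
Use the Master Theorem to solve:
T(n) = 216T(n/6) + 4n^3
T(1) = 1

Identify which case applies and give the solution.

a=216, b=6, f(n)=4n^3. log_6(216) = 3. Since c=3 = 3, Case 2 applies: T(n) = Θ(n^log_b(a) · log n) = O(n^3 log n).

Answer: O(n^3 log n) - Case 2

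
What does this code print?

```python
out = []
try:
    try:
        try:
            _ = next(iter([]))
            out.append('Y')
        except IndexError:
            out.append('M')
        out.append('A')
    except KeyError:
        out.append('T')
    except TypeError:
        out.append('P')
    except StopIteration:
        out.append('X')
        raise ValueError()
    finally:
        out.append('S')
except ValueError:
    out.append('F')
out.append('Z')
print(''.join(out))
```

Execution trace: 'X' (except StopIteration) → 'S' (finally) → 'F' (outer except ValueError) → 'Z' (after the try/except). Output: XSFZ

Answer: XSFZ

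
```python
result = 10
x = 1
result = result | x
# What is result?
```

Trace:
`result = 10` → result = 10
`x = 1` → x = 1
`result = result | x` → result = 11
So result = 11

Answer: 11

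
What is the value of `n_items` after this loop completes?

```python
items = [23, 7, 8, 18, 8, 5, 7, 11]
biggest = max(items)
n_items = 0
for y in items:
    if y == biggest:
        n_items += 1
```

Count of max value 23 in [23, 7, 8, 18, 8, 5, 7, 11]
`n_items` takes the values: 0 → 1

Answer: 1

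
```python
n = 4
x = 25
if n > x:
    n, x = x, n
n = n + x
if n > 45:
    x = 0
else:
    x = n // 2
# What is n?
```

Trace:
`n = 4` → n = 4
`x = 25` → x = 25
`if n > x: ...` → n > x is False → no variable changes
`n = n + x` → n = 29
`if n > 45: ...` → n > 45 is False, take else branch → x = 14
So n = 29

Answer: 29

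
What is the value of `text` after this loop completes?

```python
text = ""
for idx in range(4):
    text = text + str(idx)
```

Concatenate digits 0 to 3
`text` takes the values: "" → "0" → "01" → "012" → "0123"

Answer: "0123"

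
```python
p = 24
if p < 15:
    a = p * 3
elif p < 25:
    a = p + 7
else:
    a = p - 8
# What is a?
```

Trace:
`p = 24` → p = 24
`if p < 15: ...` → p < 15 is False, p < 25 is True → a = 31
So a = 31

Answer: 31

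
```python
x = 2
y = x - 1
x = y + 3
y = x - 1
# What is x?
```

Trace:
`x = 2` → x = 2
`y = x - 1` → y = 1
`x = y + 3` → x = 4
`y = x - 1` → y = 3
So x = 4

Answer: 4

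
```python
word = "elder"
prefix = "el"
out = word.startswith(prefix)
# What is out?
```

Trace:
`word = "elder"` → word = 'elder'
`prefix = "el"` → prefix = 'el'
`out = word.startswith(prefix)` → out = True
So out = True

Answer: True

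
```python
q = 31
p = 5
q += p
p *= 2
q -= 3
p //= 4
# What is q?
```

Trace:
`q = 31` → q = 31
`p = 5` → p = 5
`q += p` → q = 36
`p *= 2` → p = 10
`q -= 3` → q = 33
`p //= 4` → p = 2
So q = 33

Answer: 33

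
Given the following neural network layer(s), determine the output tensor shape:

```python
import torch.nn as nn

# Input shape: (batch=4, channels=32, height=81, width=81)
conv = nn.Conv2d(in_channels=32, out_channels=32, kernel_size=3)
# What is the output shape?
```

Input: (4, 32, 81, 81) -> Output: (4, 32, 79, 79)

Answer: (4, 32, 79, 79)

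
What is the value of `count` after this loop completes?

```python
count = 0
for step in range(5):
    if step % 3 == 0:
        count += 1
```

Count numbers divisible by 3 in range(5)
`count` takes the values: 0 → 1 → 2

Answer: 2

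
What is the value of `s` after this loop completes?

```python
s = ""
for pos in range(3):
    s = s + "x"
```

Repeat 'x' 3 times
`s` takes the values: "" → "x" → "xx" → "xxx"

Answer: "xxx"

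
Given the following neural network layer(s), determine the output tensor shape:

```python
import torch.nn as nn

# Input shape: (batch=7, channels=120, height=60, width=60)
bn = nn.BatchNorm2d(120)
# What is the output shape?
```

Input: (7, 120, 60, 60) -> Output: (7, 120, 60, 60)

Answer: (7, 120, 60, 60)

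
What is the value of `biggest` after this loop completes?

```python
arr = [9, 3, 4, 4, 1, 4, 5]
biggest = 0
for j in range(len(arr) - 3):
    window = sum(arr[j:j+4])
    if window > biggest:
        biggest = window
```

Max sum of 4-element window in [9, 3, 4, 4, 1, 4, 5]
`biggest` takes the values: 0 → 20

Answer: 20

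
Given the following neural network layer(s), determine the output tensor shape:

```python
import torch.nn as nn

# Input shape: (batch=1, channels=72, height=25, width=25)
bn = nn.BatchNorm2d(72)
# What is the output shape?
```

Input: (1, 72, 25, 25) -> Output: (1, 72, 25, 25)

Answer: (1, 72, 25, 25)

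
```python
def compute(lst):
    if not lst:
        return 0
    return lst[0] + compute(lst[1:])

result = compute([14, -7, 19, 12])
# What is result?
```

14 + (-7) + 19 + 12 + 0 = 38

Answer: 38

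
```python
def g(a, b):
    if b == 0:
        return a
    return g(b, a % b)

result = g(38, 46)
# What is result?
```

g(38, 46) -> g(46, 38) -> g(38, 8) -> g(8, 6) -> g(6, 2) -> g(2, 0) -> 2

Answer: 2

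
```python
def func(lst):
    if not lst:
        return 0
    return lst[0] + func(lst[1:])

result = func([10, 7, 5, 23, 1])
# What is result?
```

10 + 7 + 5 + 23 + 1 + 0 = 46

Answer: 46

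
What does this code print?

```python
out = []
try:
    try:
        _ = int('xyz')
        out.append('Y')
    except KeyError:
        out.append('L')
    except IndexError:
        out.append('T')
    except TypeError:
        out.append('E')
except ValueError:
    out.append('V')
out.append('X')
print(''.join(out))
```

Execution trace: 'V' (outer except ValueError) → 'X' (after the try/except). Output: VX

Answer: VX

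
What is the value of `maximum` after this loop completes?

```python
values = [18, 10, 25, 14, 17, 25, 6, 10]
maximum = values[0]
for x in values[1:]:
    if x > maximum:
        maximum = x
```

Maximum of [18, 10, 25, 14, 17, 25, 6, 10]
`maximum` takes the values: 18 → 25

Answer: 25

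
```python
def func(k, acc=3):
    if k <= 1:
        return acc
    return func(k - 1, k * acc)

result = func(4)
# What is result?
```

Accumulator trace (n, acc): (4, 3) -> (3, 12) -> (2, 36) -> (1, 72) -> return 72

Answer: 72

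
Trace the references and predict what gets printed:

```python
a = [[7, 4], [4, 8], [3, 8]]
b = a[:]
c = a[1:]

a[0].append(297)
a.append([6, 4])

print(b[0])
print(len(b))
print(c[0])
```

Key concept: slice with nested mutation.
Step by step:
`a = [[7, 4], [4, 8], [3, 8]]` → a = [[7, 4], [4, 8], [3, 8]]
`b = a[:]` → b = [[7, 4], [4, 8], [3, 8]]
`c = a[1:]` → c = [[4, 8], [3, 8]]
`a[0].append(297)` → a = [[7, 4, 297], [4, 8], [3, 8]]; b = [[7, 4, 297], [4, 8], [3, 8]]
`a.append([6, 4])` → a = [[7, 4, 297], [4, 8], [3, 8], [6, 4]]
`print(b[0])` → prints [7, 4, 297]
`print(len(b))` → prints 3
`print(c[0])` → prints [4, 8]

Answer:
[7, 4, 297]
3
[4, 8]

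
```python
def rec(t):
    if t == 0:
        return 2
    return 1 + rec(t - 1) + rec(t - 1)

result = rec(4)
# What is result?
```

rec(t) = 1 + 2·rec(t-1), rec(0)=2. Closed form: (2+1)·2^4 - 1 = 47.

Answer: 47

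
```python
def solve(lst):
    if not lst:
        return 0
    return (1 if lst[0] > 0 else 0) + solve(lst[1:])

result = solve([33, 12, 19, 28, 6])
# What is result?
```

Count of positive elements in [33, 12, 19, 28, 6] = 5

Answer: 5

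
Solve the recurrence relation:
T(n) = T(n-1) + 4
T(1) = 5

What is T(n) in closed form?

Unrolling: T(n) = T(1) + 4·(n-1) = 5 + 4(n-1) = 4n + 1.

Answer: T(n) = 4n + 1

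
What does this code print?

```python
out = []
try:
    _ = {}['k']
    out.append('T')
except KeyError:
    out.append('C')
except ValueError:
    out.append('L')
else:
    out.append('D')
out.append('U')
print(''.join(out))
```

Execution trace: 'C' (except KeyError) → 'U' (after the try/except). Output: CU

Answer: CU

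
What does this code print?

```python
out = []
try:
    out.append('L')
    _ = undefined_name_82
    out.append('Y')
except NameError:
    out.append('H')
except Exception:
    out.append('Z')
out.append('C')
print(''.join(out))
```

Execution trace: 'L' (try body) → 'H' (except NameError) → 'C' (after the try/except). Output: LHC

Answer: LHC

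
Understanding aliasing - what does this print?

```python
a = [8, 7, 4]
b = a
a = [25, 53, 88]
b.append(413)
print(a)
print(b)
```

Key concept: rebinding vs mutation: a is rebound to a new list, b still points at the original.
Step by step:
`a = [8, 7, 4]` → a = [8, 7, 4]
`b = a` → b = [8, 7, 4] (same object as a)
`a = [25, 53, 88]` → a = [25, 53, 88]
`b.append(413)` → b = [8, 7, 4, 413]
`print(a)` → prints [25, 53, 88]
`print(b)` → prints [8, 7, 4, 413]

Answer:
[25, 53, 88]
[8, 7, 4, 413]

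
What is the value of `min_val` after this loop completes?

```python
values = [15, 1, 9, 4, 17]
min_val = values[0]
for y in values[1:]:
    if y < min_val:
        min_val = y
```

Minimum of [15, 1, 9, 4, 17]
`min_val` takes the values: 15 → 1

Answer: 1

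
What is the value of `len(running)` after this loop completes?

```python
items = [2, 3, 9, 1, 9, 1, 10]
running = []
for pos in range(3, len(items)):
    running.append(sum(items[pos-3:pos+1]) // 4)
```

Number of 4-element averages
`running` takes the values: [] → [3] → [3, 5] → [3, 5, 5] → [3, 5, 5, 5]
So `len(running)` = 4

Answer: 4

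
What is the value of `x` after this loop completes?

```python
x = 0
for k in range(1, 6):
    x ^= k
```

XOR of 1 to 5
`x` takes the values: 0 → 1 → 3 → 0 → 4 → 1

Answer: 1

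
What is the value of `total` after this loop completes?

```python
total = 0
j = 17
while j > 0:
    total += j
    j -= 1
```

Sum 17 down to 1
`total` takes the values: 0 → 17 → 33 → 48 → 62 → 75 → 87 → 98 → 108 → 117 → 125 → 132 → 138 → 143 → 147 → 150 → 152 → 153

Answer: 153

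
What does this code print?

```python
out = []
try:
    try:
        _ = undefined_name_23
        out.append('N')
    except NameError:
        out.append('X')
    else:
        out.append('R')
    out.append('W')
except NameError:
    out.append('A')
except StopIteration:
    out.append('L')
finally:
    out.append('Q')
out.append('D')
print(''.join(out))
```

Execution trace: 'X' (inner except NameError) → 'W' (try body, no exception) → 'Q' (finally) → 'D' (after the try/except). Output: XWQD

Answer: XWQD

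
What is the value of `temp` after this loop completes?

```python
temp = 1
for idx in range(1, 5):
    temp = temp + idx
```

Start at 1, add 1 through 4
`temp` takes the values: 1 → 2 → 4 → 7 → 11

Answer: 11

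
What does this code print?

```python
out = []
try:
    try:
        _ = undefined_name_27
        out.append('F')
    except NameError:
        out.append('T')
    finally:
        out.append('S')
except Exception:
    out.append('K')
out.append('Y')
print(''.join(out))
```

Execution trace: 'T' (inner except NameError) → 'S' (inner finally) → 'Y' (after the try/except). Output: TSY

Answer: TSY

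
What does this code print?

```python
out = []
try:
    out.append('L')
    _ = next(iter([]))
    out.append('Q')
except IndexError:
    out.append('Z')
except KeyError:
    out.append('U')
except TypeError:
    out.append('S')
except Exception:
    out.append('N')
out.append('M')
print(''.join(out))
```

Execution trace: 'L' (try body) → 'N' (except Exception) → 'M' (after the try/except). Output: LNM

Answer: LNM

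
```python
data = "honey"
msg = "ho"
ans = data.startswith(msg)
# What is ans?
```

Trace:
`data = "honey"` → data = 'honey'
`msg = "ho"` → msg = 'ho'
`ans = data.startswith(msg)` → ans = True
So ans = True

Answer: True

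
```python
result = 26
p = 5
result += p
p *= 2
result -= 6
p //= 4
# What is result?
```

Trace:
`result = 26` → result = 26
`p = 5` → p = 5
`result += p` → result = 31
`p *= 2` → p = 10
`result -= 6` → result = 25
`p //= 4` → p = 2
So result = 25

Answer: 25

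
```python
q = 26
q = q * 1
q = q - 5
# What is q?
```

Trace:
`q = 26` → q = 26
`q = q * 1` → q = 26
`q = q - 5` → q = 21
So q = 21

Answer: 21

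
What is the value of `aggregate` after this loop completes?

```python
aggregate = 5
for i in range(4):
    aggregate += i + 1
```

Start at 5, add 1 to 4 = 15
`aggregate` takes the values: 5 → 6 → 8 → 11 → 15

Answer: 15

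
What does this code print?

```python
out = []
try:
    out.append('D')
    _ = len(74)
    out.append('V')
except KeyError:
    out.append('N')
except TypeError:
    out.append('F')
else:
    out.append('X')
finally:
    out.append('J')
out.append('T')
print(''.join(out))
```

Execution trace: 'D' (try body) → 'F' (except TypeError) → 'J' (finally) → 'T' (after the try/except). Output: DFJT

Answer: DFJT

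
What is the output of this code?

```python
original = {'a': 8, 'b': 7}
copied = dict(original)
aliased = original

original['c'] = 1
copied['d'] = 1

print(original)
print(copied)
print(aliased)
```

Key concept: dict() creates copy, assignment creates alias.
Step by step:
`original = {'a': 8, 'b': 7}` → original = {'a': 8, 'b': 7}
`copied = dict(original)` → copied = {'a': 8, 'b': 7}
`aliased = original` → aliased = {'a': 8, 'b': 7} (same object as original)
`original['c'] = 1` → original = {'a': 8, 'b': 7, 'c': 1} (same object as aliased); aliased = {'a': 8, 'b': 7, 'c': 1} (same object as original)
`copied['d'] = 1` → copied = {'a': 8, 'b': 7, 'd': 1}
`print(original)` → prints {'a': 8, 'b': 7, 'c': 1}
`print(copied)` → prints {'a': 8, 'b': 7, 'd': 1}
`print(aliased)` → prints {'a': 8, 'b': 7, 'c': 1}

Answer:
{'a': 8, 'b': 7, 'c': 1}
{'a': 8, 'b': 7, 'd': 1}
{'a': 8, 'b': 7, 'c': 1}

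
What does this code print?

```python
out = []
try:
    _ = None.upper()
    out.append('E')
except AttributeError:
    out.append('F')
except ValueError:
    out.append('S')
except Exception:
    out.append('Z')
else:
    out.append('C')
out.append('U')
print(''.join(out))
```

Execution trace: 'F' (except AttributeError) → 'U' (after the try/except). Output: FU

Answer: FU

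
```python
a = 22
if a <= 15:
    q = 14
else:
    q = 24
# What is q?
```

Trace:
`a = 22` → a = 22
`if a <= 15: ...` → a <= 15 is False, take else branch → q = 24
So q = 24

Answer: 24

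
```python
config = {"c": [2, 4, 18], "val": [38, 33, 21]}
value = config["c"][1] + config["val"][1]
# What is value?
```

Trace:
`config = {"c": [2, 4, 18], "val": [38, 33, 21]}` → config = {'c': [2, 4, 18], 'val': [38, 33, 21]}
`value = config["c"][1] + config["val"][1]` → value = 37
So value = 37

Answer: 37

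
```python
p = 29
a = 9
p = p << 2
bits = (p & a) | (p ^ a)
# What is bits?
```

Trace:
`p = 29` → p = 29
`a = 9` → a = 9
`p = p << 2` → p = 116
`bits = (p & a) | (p ^ a)` → bits = 125
So bits = 125

Answer: 125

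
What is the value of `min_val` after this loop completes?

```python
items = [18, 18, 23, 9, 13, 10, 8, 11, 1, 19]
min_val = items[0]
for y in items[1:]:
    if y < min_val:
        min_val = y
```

Minimum of [18, 18, 23, 9, 13, 10, 8, 11, 1, 19]
`min_val` takes the values: 18 → 9 → 8 → 1

Answer: 1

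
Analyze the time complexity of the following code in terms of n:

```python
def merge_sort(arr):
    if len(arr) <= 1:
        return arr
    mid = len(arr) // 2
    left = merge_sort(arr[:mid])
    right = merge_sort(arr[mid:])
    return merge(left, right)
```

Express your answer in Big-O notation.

This is Merge sort. Time complexity: O(n log n).

Answer: O(n log n)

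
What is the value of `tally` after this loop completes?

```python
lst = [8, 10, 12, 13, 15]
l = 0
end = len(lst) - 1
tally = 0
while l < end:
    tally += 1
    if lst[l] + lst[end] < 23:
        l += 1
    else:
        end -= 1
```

Steps to find pair summing to 23
`tally` takes the values: 0 → 1 → 2 → 3 → 4

Answer: 4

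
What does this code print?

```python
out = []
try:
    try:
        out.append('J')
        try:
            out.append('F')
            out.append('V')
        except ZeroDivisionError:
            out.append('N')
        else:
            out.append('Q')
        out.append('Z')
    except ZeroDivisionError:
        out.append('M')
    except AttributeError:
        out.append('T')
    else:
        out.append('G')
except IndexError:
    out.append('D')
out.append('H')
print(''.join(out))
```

Execution trace: 'J' (try body) → 'F' (inner try body) → 'V' (inner try body, no exception) → 'Q' (inner else) → 'Z' (try body, no exception) → 'G' (else) → 'H' (after the try/except). Output: JFVQZGH

Answer: JFVQZGH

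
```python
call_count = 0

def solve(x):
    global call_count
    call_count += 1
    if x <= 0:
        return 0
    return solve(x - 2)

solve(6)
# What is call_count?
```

Linear recursion stepping by 2: 4 calls from x=6 down to ≤0.

Answer: 4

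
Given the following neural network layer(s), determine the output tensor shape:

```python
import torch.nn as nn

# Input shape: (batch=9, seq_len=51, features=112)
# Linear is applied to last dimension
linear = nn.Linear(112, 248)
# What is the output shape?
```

Input: (9, 51, 112) -> Output: (9, 51, 248)

Answer: (9, 51, 248)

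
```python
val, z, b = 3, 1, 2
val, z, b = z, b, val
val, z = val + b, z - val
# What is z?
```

Trace:
`val, z, b = 3, 1, 2` → val = 3; z = 1; b = 2
`val, z, b = z, b, val` → val = 1; z = 2; b = 3
`val, z = val + b, z - val` → val = 4; z = 1
So z = 1

Answer: 1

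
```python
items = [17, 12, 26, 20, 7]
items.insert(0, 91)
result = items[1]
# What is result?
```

Trace:
`items = [17, 12, 26, 20, 7]` → items = [17, 12, 26, 20, 7]
`items.insert(0, 91)` → items = [91, 17, 12, 26, 20, 7]
`result = items[1]` → result = 17
So result = 17

Answer: 17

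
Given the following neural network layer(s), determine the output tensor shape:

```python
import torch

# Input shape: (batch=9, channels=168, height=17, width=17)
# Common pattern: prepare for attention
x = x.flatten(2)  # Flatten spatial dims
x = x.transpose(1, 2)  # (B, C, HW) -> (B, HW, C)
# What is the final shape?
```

Input: (9, 168, 17, 17) -> after flatten(2): (9, 168, 289) -> Output: (9, 289, 168)

Answer: (9, 289, 168)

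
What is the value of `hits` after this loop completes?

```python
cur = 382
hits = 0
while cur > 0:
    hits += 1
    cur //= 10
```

Count digits by repeated division by 10
`hits` takes the values: 0 → 1 → 2 → 3

Answer: 3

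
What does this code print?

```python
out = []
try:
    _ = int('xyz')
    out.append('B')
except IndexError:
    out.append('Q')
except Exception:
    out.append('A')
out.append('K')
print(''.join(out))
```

Execution trace: 'A' (except Exception) → 'K' (after the try/except). Output: AK

Answer: AK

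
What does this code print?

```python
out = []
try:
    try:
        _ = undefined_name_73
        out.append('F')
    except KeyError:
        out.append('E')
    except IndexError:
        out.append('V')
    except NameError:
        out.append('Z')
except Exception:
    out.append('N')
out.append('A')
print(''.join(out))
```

Execution trace: 'Z' (inner except NameError) → 'A' (after the try/except). Output: ZA

Answer: ZA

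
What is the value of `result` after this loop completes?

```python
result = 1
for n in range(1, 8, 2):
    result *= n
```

Product of 1, 3, 5, ... up to 7
`result` takes the values: 1 → 3 → 15 → 105

Answer: 105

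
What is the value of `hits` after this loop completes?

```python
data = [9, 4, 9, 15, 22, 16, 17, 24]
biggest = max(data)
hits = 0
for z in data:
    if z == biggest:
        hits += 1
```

Count of max value 24 in [9, 4, 9, 15, 22, 16, 17, 24]
`hits` takes the values: 0 → 1

Answer: 1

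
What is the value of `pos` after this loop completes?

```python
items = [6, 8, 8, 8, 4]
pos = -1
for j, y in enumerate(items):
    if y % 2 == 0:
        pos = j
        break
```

First even number index in [6, 8, 8, 8, 4]
`pos` takes the values: -1 → 0

Answer: 0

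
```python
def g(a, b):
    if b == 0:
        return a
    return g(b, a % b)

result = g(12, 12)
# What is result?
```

g(12, 12) -> g(12, 0) -> 12

Answer: 12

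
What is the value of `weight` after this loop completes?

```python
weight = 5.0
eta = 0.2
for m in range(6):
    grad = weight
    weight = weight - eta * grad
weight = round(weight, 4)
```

Gradient descent: w = 5.0 * (1 - 0.2)^6
`weight` takes the values: 5.0 → 4.0 → 3.2 → 2.56 → 2.048 → 1.6384 → 1.31072 → 1.3107

Answer: 1.3107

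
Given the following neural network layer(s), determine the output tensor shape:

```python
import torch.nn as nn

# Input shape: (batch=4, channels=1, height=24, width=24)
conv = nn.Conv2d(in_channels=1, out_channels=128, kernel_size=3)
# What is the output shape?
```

Input: (4, 1, 24, 24) -> Output: (4, 128, 22, 22)

Answer: (4, 128, 22, 22)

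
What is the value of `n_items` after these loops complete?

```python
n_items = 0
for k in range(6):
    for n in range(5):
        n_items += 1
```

6 * 5 = 30
`n_items` takes the values: 0 → 1 → 2 → 3 → 4 → 5 → 6 → 7 → 8 → 9 → 10 → 11 → 12 → 13 → 14 → 15 → 16 → 17 → 18 → 19 → 20 → 21 → 22 → 23 → 24 → 25 → 26 → 27 → 28 → 29 → 30

Answer: 30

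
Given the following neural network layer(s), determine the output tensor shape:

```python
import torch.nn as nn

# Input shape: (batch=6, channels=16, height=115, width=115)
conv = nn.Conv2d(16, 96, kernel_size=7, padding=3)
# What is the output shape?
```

Input: (6, 16, 115, 115) -> Output: (6, 96, 115, 115)

Answer: (6, 96, 115, 115)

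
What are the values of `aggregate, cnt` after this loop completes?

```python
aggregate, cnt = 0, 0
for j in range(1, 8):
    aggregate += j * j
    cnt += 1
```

Sum of squares and count
`aggregate, cnt` takes the values: (0, 0) → (1, 0) → (1, 1) → (5, 1) → (5, 2) → (14, 2) → (14, 3) → (30, 3) → (30, 4) → (55, 4) → (55, 5) → (91, 5) → (91, 6) → (140, 6) → (140, 7)

Answer: 140, 7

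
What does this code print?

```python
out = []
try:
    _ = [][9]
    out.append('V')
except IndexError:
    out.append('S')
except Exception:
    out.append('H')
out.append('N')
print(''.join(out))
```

Execution trace: 'S' (except IndexError) → 'N' (after the try/except). Output: SN

Answer: SN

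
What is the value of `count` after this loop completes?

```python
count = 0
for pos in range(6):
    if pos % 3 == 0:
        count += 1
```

Count numbers divisible by 3 in range(6)
`count` takes the values: 0 → 1 → 2

Answer: 2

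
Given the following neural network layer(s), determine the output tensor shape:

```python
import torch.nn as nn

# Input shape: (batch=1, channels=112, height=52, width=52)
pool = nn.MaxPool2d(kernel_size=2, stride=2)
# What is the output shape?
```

Input: (1, 112, 52, 52) -> Output: (1, 112, 26, 26)

Answer: (1, 112, 26, 26)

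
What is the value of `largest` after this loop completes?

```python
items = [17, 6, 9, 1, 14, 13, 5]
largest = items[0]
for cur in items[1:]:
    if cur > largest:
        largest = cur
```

Maximum of [17, 6, 9, 1, 14, 13, 5]
`largest` takes the values: 17

Answer: 17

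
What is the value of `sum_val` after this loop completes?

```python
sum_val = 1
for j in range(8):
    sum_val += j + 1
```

Start at 1, add 1 to 8 = 37
`sum_val` takes the values: 1 → 2 → 4 → 7 → 11 → 16 → 22 → 29 → 37

Answer: 37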